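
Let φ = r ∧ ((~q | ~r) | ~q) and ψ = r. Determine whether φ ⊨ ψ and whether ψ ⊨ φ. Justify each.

(⇒) holds; (⇐) fails.

Converse. This fails. Under r = T, q = T, the left side is false but the right side is true.

Forward direction. Assume the antecedent. If r is true, r reduces to true regardless of the other variables. If r is false, the antecedent cannot hold. Either way r holds.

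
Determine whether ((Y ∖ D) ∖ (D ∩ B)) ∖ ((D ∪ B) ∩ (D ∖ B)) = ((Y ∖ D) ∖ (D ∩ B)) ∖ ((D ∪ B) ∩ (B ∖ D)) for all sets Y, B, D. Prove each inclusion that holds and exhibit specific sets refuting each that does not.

Forward inclusion. This inclusion fails. Take Y = {1}, B = {1}, D = ∅; then 1 ∈ ((Y ∖ D) ∖ (D ∩ B)) ∖ ((D ∪ B) ∩ (D ∖ B)) but 1 ∉ ((Y ∖ D) ∖ (D ∩ B)) ∖ ((D ∪ B) ∩ (B ∖ D)).

Reverse inclusion. Let x ∈ ((Y ∖ D) ∖ (D ∩ B)) ∖ ((D ∪ B) ∩ (B ∖ D)). Then x ∈ Y and x ∉ B, D, from which x ∈ ((Y ∖ D) ∖ (D ∩ B)) ∖ ((D ∪ B) ∩ (D ∖ B)).

The sets are not equal: only the reverse inclusion holds.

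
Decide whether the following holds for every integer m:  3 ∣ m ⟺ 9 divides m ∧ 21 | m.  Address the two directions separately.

(⇒) This fails: take m = 3. Certainly 3 ∣ 3, but 9 ∤ 3.

(⇐) Suppose 9 ∣ m and 21 ∣ m. Any common multiple of 9 and 21 is a multiple of their lcm; here lcm(9, 21) = 9·21/gcd(9, 21) = 189/3 = 63, so 63 ∣ m. Since 3 ∣ 63, it follows that 3 ∣ m.

Only the reverse direction holds.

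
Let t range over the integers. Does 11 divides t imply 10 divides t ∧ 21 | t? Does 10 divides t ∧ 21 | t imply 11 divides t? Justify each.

Neither direction holds.

Forward direction. This fails: take t = 11. Certainly 11 ∣ 11, but 10 ∤ 11.

Converse. This fails: take t = 210. Both 10 ∣ 210 and 21 ∣ 210, yet 210 is not a multiple of 11 (since 210 = 19·11 + 1), so 11 ∤ 210.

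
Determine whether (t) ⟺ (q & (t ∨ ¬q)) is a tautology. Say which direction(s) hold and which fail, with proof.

Forward direction. This fails. Under q = F, t = T, the left side is true but the right side is false.

Converse. Assume the antecedent. If q is true, the antecedent forces (q = T, t = T), and t holds there. If q is false, the antecedent cannot hold. Either way t holds.

Not equivalent: only (⇐) holds.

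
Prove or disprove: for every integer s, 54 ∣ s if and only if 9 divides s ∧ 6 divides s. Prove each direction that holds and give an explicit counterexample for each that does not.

Only the forward implication holds.

(⟸) This fails: take s = 18. Both 9 ∣ 18 and 6 ∣ 18, yet 18 is not a multiple of 54 (since 18 = 0·54 + 18), so 54 ∤ 18.

(⟹) If 54 ∣ s, write s = 54q. Since 54 = 6·9, s = 9·(6q), so 9 ∣ s; and since 54 = 9·6, s = 6·(9q), so 6 ∣ s.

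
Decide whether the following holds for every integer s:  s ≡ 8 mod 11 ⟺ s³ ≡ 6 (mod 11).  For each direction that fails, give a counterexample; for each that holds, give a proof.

Both directions hold; the statement is true.

(←) Suppose s³ ≡ 6 (mod 11). The only residue r in {0, …, 10} with r³ ≡ 6 (mod 11) is r = 8, so s ≡ 8 (mod 11).

(→) Suppose s ≡ 8 mod 11. Write s = 11j + 8. Then (11j + 8)³ = 1331j³ + 2904j² + 2112j + 512 = 11(121j³ + 264j² + 192j + 46) + 6, so s³ ≡ 6 (mod 11).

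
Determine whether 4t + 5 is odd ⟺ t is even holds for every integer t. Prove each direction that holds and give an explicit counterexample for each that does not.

Not equivalent: only (⇐) holds.

[⇒] This fails: take t = 1. Then 4t + 5 = 9, which is odd, yet t = 1 is odd, not even.

[⇐] Suppose t is even. Since 4 is even, 4t is even for every t, so 4t + 5 has the same parity as 5, which is odd. Hence 4t + 5 is odd.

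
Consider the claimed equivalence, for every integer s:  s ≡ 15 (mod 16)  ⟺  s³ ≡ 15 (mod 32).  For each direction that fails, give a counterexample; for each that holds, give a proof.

(→) This fails: take s = 31. Then 31 ≡ 15 (mod 16), but 31³ = 29791 ≡ 31 (mod 32), not 15.

(←) Conversely, the residues r modulo 32 with r³ ≡ 15 (mod 32) are exactly {15}, and each is ≡ 15 (mod 16).

Only the reverse direction holds.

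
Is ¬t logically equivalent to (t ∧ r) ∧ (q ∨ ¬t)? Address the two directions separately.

Both directions fail.

(⇒) This fails. Under q = F, t = F, r = F, the left side is true but the right side is false.

(⇐) This fails. Under q = T, t = T, r = T, the left side is false but the right side is true.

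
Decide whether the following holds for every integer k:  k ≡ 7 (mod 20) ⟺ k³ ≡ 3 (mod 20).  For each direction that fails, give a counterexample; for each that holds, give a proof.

Converse. Suppose k³ ≡ 3 (mod 20). The only residue r in {0, …, 19} with r³ ≡ 3 (mod 20) is r = 7, so k ≡ 7 (mod 20).

Forward direction. Suppose k ≡ 7 (mod 20). Write k = 20j + 7. Then (20j + 7)³ = 8000j³ + 8400j² + 2940j + 343 = 20(400j³ + 420j² + 147j + 17) + 3, so k³ ≡ 3 (mod 20).

The biconditional holds.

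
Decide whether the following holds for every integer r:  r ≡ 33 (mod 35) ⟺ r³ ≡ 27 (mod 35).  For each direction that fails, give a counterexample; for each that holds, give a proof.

(⟹) Suppose r ≡ 33 (mod 35). Write r = 35j + 33. Then (35j + 33)³ = 42875j³ + 121275j² + 114345j + 35937 = 35(1225j³ + 3465j² + 3267j + 1026) + 27, so r³ ≡ 27 (mod 35).

(⟸) This fails: take r = 3. Then 3³ = 27 ≡ 27 (mod 35), yet 3 ≡ 3 (mod 35), not 33.

Only the forward direction holds.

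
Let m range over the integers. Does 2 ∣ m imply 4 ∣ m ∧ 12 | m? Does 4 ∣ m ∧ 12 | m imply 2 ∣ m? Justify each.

Only the reverse direction holds.

Converse. Suppose 4 ∣ m and 12 ∣ m. Any common multiple of 4 and 12 is a multiple of their lcm; here lcm(4, 12) = 4·12/gcd(4, 12) = 48/4 = 12, so 12 ∣ m. Since 2 ∣ 12, it follows that 2 ∣ m.

Forward direction. This fails: take m = 2. Certainly 2 ∣ 2, but 4 ∤ 2.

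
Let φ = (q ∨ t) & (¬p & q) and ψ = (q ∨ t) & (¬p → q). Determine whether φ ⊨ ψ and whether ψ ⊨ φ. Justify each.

Not equivalent: only (⇒) holds.

[⇐] This fails. Under q = T, p = T, t = F, the left side is false but the right side is true.

[⇒] Assume the antecedent. If q is true, (q ∨ t) & (¬p → q) reduces to true regardless of the other variables. If q is false, the antecedent cannot hold. Either way (q ∨ t) & (¬p → q) holds.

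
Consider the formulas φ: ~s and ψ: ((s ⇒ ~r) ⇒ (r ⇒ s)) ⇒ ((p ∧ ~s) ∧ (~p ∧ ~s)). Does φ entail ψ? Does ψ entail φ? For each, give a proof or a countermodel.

(⇒) This fails. Under r = F, p = F, s = F, the left side is true but the right side is false.

(⇐) Assume the antecedent. If r is true, the antecedent forces (r = T, p = F, s = F) or (r = T, p = T, s = F), and ~s holds there. If r is false, the antecedent cannot hold. Either way ~s holds.

Not equivalent: only (⇐) holds.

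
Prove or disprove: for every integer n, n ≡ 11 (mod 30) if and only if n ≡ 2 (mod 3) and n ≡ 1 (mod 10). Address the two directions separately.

(⇒) Suppose n ≡ 11 (mod 30); write n = 30j + 11. Since 3 ∣ 30, reducing mod 3 gives n ≡ 11 ≡ 2 (mod 3); since 10 ∣ 30, reducing mod 10 gives n ≡ 11 ≡ 1 (mod 10).

(⇐) Conversely, if n ≡ 2 (mod 3) and n ≡ 1 (mod 10), then by the Chinese remainder theorem n ≡ 11 (mod 30). This is exactly n ≡ 11 (mod 30).

Both implications hold.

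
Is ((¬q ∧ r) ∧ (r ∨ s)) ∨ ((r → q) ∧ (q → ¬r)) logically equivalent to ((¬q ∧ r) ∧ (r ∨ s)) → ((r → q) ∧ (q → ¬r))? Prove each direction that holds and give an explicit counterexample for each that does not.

Neither direction holds.

(⇒) This fails. Under r = T, q = F, s = F, the left side is true but the right side is false.

(⇐) This fails. Under r = T, q = T, s = F, the left side is false but the right side is true.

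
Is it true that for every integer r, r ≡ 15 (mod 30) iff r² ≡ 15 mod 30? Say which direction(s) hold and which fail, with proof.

(⇐) Suppose r² ≡ 15 (mod 30). The only residue r in {0, …, 29} with r² ≡ 15 (mod 30) is r = 15, so r ≡ 15 (mod 30).

(⇒) Suppose r ≡ 15 (mod 30). Write r = 30j + 15. Then (30j + 15)² = 900j² + 900j + 225 = 30(30j² + 30j + 7) + 15, so r² ≡ 15 (mod 30).

Equivalent; both directions hold.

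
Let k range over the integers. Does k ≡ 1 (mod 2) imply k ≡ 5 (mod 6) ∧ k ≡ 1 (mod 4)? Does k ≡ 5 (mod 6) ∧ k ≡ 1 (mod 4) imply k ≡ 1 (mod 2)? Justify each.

(⟹) This fails: k = 1 gives 1 ≡ 1 (mod 2) but 1 ≡ 1 (mod 6), so the conjunction on the right does not hold.

(⟸) Conversely, if k ≡ 5 (mod 6) and k ≡ 1 (mod 4), then by the Chinese remainder theorem k ≡ 5 (mod 12). Since 5 ≡ 1 (mod 2) and 2 ∣ 12, we get k ≡ 1 (mod 2).

(⇒) fails; (⇐) holds.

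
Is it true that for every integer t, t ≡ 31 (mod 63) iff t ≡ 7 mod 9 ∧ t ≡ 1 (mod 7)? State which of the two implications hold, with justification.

Neither implication holds.

(⟹) This fails: t = 31 gives 31 ≡ 31 (mod 63) but 31 ≡ 4 (mod 9), so the conjunction on the right does not hold.

(⟸) This fails: t = 43 satisfies both congruences on the right (43 ≡ 7 mod 9 and 43 ≡ 1 mod 7) yet 43 ≡ 43 (mod 63), not 31.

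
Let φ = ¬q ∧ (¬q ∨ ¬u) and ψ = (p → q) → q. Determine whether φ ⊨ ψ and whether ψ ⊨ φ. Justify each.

Both directions fail.

(⇒) This fails. Under u = F, q = F, p = F, the left side is true but the right side is false.

(⇐) This fails. Under u = F, q = T, p = F, the left side is false but the right side is true.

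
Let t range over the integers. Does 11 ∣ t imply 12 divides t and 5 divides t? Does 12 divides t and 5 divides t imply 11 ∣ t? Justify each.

(→) This fails: take t = 11. Certainly 11 ∣ 11, but 12 ∤ 11.

(←) This fails: take t = 60. Both 12 ∣ 60 and 5 ∣ 60, yet 60 is not a multiple of 11 (since 60 = 5·11 + 5), so 11 ∤ 60.

Neither direction holds.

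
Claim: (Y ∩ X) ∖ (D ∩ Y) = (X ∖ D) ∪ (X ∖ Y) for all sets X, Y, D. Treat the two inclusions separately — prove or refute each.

Reverse inclusion. This inclusion fails. Take X = {1}, Y = ∅, D = ∅; then 1 ∈ (X ∖ D) ∪ (X ∖ Y) but 1 ∉ (Y ∩ X) ∖ (D ∩ Y).

Forward inclusion. Let x ∈ (Y ∩ X) ∖ (D ∩ Y). Then x ∈ X ∩ Y and x ∉ D, from which x ∈ (X ∖ D) ∪ (X ∖ Y).

(⊆) holds; (⊇) fails.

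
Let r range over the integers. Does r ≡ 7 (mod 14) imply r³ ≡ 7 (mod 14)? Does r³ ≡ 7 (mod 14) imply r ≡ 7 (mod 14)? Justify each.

[⇒] Suppose r ≡ 7 (mod 14). Write r = 14j + 7. Then (14j + 7)³ = 2744j³ + 4116j² + 2058j + 343 = 14(196j³ + 294j² + 147j + 24) + 7, so r³ ≡ 7 (mod 14).

[⇐] Conversely, suppose r³ ≡ 7 (mod 14). The only residue r in {0, …, 13} with r³ ≡ 7 (mod 14) is r = 7, so r ≡ 7 (mod 14).

Both directions hold; the statement is true.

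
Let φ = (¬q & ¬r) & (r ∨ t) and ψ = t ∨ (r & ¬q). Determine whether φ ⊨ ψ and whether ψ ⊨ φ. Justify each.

Only the forward implication holds.

(→) Assume the antecedent. If r is true, the antecedent cannot hold. If r is false, the antecedent forces (r = F, q = F, t = T), and t ∨ (r & ¬q) holds there. Either way t ∨ (r & ¬q) holds.

(←) This fails. Under r = T, q = F, t = F, the left side is false but the right side is true.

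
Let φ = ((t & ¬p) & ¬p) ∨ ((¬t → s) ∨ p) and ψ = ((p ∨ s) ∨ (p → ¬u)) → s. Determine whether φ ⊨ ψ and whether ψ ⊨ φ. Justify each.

Only the reverse direction holds.

[⇒] This fails. Under t = T, u = F, p = F, s = F, the left side is true but the right side is false.

[⇐] Assume the antecedent. If s is true, the consequent reduces to true regardless of the other variables. If s is false, the antecedent cannot hold. Either way the consequent holds.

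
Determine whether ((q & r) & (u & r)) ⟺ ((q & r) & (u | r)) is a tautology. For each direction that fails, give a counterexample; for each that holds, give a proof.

Forward direction. Assume the antecedent. If q is true, the antecedent forces (q = T, r = T, u = T), and (q & r) & (u | r) holds there. If q is false, the antecedent cannot hold. Either way (q & r) & (u | r) holds.

Converse. This fails. Under q = T, r = T, u = F, the left side is false but the right side is true.

Not equivalent: only (⇒) holds.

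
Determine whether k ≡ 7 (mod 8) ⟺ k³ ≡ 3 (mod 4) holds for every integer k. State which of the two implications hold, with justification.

(⇒) Suppose k ≡ 7 (mod 8). Then k³ ≡ 7³ = 343 (mod 8), and since 4 ∣ 8, also k³ ≡ 3 (mod 4).

(⇐) This fails: take k = 3. Then 3³ = 27 ≡ 3 (mod 4), yet 3 ≡ 3 (mod 8), not 7.

Not equivalent: only (⇒) holds.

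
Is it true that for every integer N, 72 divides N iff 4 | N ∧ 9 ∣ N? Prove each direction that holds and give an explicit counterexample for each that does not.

[⇒] If 72 ∣ N, write N = 72q. Since 72 = 18·4, N = 4·(18q), so 4 ∣ N; and since 72 = 8·9, N = 9·(8q), so 9 ∣ N.

[⇐] This fails: take N = 36. Both 4 ∣ 36 and 9 ∣ 36, yet 36 is not a multiple of 72 (since 36 = 0·72 + 36), so 72 ∤ 36.

Only the forward direction holds.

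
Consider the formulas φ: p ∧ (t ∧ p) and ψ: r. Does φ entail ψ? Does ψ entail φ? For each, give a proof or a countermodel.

Neither implication holds.

Forward direction. This fails. Under p = T, r = F, t = T, the left side is true but the right side is false.

Converse. This fails. Under p = F, r = T, t = F, the left side is false but the right side is true.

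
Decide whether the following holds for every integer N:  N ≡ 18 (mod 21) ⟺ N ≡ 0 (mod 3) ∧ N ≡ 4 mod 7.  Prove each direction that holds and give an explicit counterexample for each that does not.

[⇒] Suppose N ≡ 18 (mod 21); write N = 21j + 18. Since 3 ∣ 21, reducing mod 3 gives N ≡ 18 ≡ 0 (mod 3); since 7 ∣ 21, reducing mod 7 gives N ≡ 18 ≡ 4 (mod 7).

[⇐] Conversely, if N ≡ 0 (mod 3) and N ≡ 4 (mod 7), then by the Chinese remainder theorem N ≡ 18 (mod 21). This is exactly N ≡ 18 (mod 21).

The biconditional holds.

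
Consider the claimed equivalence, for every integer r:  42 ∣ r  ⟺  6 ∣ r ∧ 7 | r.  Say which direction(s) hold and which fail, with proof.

Both directions hold; the statement is true.

(⇒) If 42 ∣ r, write r = 42q. Since 42 = 7·6, r = 6·(7q), so 6 ∣ r; and since 42 = 6·7, r = 7·(6q), so 7 ∣ r.

(⇐) Suppose 6 ∣ r and 7 ∣ r. Any common multiple of 6 and 7 is a multiple of their lcm; here gcd(6, 7) = 1, so lcm(6, 7) = 6·7 = 42, so 42 ∣ r.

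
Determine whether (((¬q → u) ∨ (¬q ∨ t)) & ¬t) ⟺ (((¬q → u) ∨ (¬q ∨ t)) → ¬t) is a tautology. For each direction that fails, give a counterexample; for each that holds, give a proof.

Both directions hold.

[⇒] Assume the antecedent. If t is true, the antecedent cannot hold. If t is false, ((¬q → u) ∨ (¬q ∨ t)) → ¬t reduces to true regardless of the other variables. Either way ((¬q → u) ∨ (¬q ∨ t)) → ¬t holds.

[⇐] Assume the antecedent. If t is true, the antecedent cannot hold. If t is false, ((¬q → u) ∨ (¬q ∨ t)) & ¬t reduces to true regardless of the other variables. Either way ((¬q → u) ∨ (¬q ∨ t)) & ¬t holds.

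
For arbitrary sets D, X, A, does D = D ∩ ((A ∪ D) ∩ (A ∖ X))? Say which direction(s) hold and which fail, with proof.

The sets are not equal: only the reverse inclusion holds.

(⟹) This inclusion fails. Take D = {1}, X = ∅, A = ∅; then 1 ∈ D but 1 ∉ D ∩ ((A ∪ D) ∩ (A ∖ X)).

(⟸) Let x ∈ D ∩ ((A ∪ D) ∩ (A ∖ X)). Then x ∈ D ∩ A and x ∉ X, from which x ∈ D.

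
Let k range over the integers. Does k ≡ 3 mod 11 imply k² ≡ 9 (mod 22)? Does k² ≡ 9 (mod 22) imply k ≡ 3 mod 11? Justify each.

Both directions fail.

(→) This fails: take k = 14. Then 14 ≡ 3 (mod 11), but 14² = 196 ≡ 20 (mod 22), not 9.

(←) This fails: take k = 19. Then 19² = 361 ≡ 9 (mod 22), yet 19 ≡ 8 (mod 11), not 3.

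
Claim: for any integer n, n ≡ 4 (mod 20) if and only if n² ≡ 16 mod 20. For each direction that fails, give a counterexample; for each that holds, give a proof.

(⟹) Suppose n ≡ 4 (mod 20). Write n = 20j + 4. Then (20j + 4)² = 400j² + 160j + 16 = 20(20j² + 8j) + 16, so n² ≡ 16 (mod 20).

(⟸) This fails: take n = 6. Then 6² = 36 ≡ 16 (mod 20), yet 6 ≡ 6 (mod 20), not 4.

Not equivalent: only (⇒) holds.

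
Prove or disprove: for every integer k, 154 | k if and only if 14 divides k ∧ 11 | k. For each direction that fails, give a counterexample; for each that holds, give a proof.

Both directions hold; the statement is true.

(←) Suppose 14 ∣ k and 11 ∣ k. Any common multiple of 14 and 11 is a multiple of their lcm; here gcd(14, 11) = 1, so lcm(14, 11) = 14·11 = 154, so 154 ∣ k.

(→) If 154 ∣ k, write k = 154q. Since 154 = 11·14, k = 14·(11q), so 14 ∣ k; and since 154 = 14·11, k = 11·(14q), so 11 ∣ k.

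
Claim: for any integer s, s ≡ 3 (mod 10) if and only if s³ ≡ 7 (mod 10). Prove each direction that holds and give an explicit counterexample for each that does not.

(←) For the converse, argue contrapositively. If s ≢ 3 (mod 10), then s is congruent to one of 0, 1, 2, 4, 5, 6, 7, 8, 9 modulo 10, and these give s³ ≡ 0, 1, 8, 4, 5, 6, 3, 2, 9 respectively — never 7.

(→) Suppose s ≡ 3 (mod 10). Write s = 10j + 3. Then (10j + 3)³ = 1000j³ + 900j² + 270j + 27 = 10(100j³ + 90j² + 27j + 2) + 7, so s³ ≡ 7 (mod 10).

The biconditional holds.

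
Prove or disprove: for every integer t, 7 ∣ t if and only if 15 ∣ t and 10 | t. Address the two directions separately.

Both directions fail.

(⟹) This fails: take t = 7. Certainly 7 ∣ 7, but 15 ∤ 7.

(⟸) This fails: take t = 30. Both 15 ∣ 30 and 10 ∣ 30, yet 30 is not a multiple of 7 (since 30 = 4·7 + 2), so 7 ∤ 30.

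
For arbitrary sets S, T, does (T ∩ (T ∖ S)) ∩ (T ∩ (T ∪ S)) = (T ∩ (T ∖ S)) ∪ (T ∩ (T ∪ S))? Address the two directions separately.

(⊆) Let x ∈ (T ∩ (T ∖ S)) ∩ (T ∩ (T ∪ S)). Then x ∈ T and x ∉ S, from which x ∈ (T ∩ (T ∖ S)) ∪ (T ∩ (T ∪ S)).

(⊇) This inclusion fails. Take S = {1}, T = {1}; then 1 ∈ (T ∩ (T ∖ S)) ∪ (T ∩ (T ∪ S)) but 1 ∉ (T ∩ (T ∖ S)) ∩ (T ∩ (T ∪ S)).

Only the forward inclusion holds.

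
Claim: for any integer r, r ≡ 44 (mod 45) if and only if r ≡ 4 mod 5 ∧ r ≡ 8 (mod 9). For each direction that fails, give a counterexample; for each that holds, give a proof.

Both directions hold; the statement is true.

(⟸) If r ≡ 4 (mod 5) and r ≡ 8 (mod 9), then by the Chinese remainder theorem r ≡ 44 (mod 45). This is exactly r ≡ 44 (mod 45).

(⟹) Suppose r ≡ 44 (mod 45); write r = 45j + 44. Since 5 ∣ 45, reducing mod 5 gives r ≡ 44 ≡ 4 (mod 5); since 9 ∣ 45, reducing mod 9 gives r ≡ 44 ≡ 8 (mod 9).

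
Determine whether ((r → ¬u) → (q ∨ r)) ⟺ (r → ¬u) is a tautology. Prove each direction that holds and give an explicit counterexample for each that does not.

Neither implication holds.

[⇒] This fails. Under u = T, q = F, r = T, the left side is true but the right side is false.

[⇐] This fails. Under u = F, q = F, r = F, the left side is false but the right side is true.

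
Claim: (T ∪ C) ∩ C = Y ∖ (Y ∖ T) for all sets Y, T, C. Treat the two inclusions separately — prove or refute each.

Both inclusions fail.

Forward inclusion. This inclusion fails. Take Y = ∅, T = ∅, C = {1}; then 1 ∈ (T ∪ C) ∩ C but 1 ∉ Y ∖ (Y ∖ T).

Reverse inclusion. This inclusion fails. Take Y = {1}, T = {1}, C = ∅; then 1 ∈ Y ∖ (Y ∖ T) but 1 ∉ (T ∪ C) ∩ C.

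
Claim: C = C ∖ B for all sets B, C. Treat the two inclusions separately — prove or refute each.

(⟹) This inclusion fails. Take B = {1}, C = {1}; then 1 ∈ C but 1 ∉ C ∖ B.

(⟸) Let x ∈ C ∖ B. Then x ∈ C and x ∉ B, from which x ∈ C.

Only the reverse inclusion holds.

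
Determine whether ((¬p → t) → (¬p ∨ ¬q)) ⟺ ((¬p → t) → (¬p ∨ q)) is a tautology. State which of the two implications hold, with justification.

Forward direction. This fails. Under q = F, p = T, t = F, the left side is true but the right side is false.

Converse. This fails. Under q = T, p = T, t = F, the left side is false but the right side is true.

(⇒) fails and (⇐) fails.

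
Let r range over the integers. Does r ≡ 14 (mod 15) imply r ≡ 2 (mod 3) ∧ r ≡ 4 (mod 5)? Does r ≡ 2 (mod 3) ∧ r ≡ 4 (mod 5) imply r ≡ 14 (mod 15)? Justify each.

Both directions hold.

Forward direction. Suppose r ≡ 14 (mod 15); write r = 15j + 14. Since 3 ∣ 15, reducing mod 3 gives r ≡ 14 ≡ 2 (mod 3); since 5 ∣ 15, reducing mod 5 gives r ≡ 14 ≡ 4 (mod 5).

Converse. If r ≡ 2 (mod 3) and r ≡ 4 (mod 5), then by the Chinese remainder theorem r ≡ 14 (mod 15). This is exactly r ≡ 14 (mod 15).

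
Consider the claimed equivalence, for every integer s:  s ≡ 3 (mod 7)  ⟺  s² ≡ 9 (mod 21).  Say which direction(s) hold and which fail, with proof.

Neither direction holds.

[⇒] This fails: take s = 10. Then 10 ≡ 3 (mod 7), but 10² = 100 ≡ 16 (mod 21), not 9.

[⇐] This fails: take s = 18. Then 18² = 324 ≡ 9 (mod 21), yet 18 ≡ 4 (mod 7), not 3.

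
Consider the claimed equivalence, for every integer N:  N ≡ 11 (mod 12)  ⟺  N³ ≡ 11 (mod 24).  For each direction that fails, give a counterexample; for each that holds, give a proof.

Only the converse holds.

Forward direction. This fails: take N = 23. Then 23 ≡ 11 (mod 12), but 23³ = 12167 ≡ 23 (mod 24), not 11.

Converse. The residues r modulo 24 with r³ ≡ 11 (mod 24) are exactly {11}, and each is ≡ 11 (mod 12).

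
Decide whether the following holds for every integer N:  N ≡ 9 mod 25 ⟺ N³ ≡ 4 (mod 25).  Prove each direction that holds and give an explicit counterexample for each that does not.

(⇒) Suppose N ≡ 9 mod 25. Write N = 25j + 9. Then (25j + 9)³ = 15625j³ + 16875j² + 6075j + 729 = 25(625j³ + 675j² + 243j + 29) + 4, so N³ ≡ 4 (mod 25).

(⇐) Conversely, suppose N³ ≡ 4 (mod 25). The only residue r in {0, …, 24} with r³ ≡ 4 (mod 25) is r = 9, so N ≡ 9 (mod 25).

Both implications hold.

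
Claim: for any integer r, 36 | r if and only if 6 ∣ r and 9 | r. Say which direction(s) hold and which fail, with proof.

The forward direction holds; the converse fails.

(⟸) This fails: take r = 18. Both 6 ∣ 18 and 9 ∣ 18, yet 18 is not a multiple of 36 (since 18 = 0·36 + 18), so 36 ∤ 18.

(⟹) If 36 ∣ r, write r = 36q. Since 36 = 6·6, r = 6·(6q), so 6 ∣ r; and since 36 = 4·9, r = 9·(4q), so 9 ∣ r.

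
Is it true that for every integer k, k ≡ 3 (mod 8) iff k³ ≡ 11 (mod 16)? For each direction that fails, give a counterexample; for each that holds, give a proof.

The forward direction fails; the converse holds.

(⟹) This fails: take k = 11. Then 11 ≡ 3 (mod 8), but 11³ = 1331 ≡ 3 (mod 16), not 11.

(⟸) Conversely, the residues r modulo 16 with r³ ≡ 11 (mod 16) are exactly {3}, and each is ≡ 3 (mod 8).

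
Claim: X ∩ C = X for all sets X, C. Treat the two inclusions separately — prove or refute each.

The sets are not equal: only the forward inclusion holds.

Forward inclusion. Let x ∈ X ∩ C. Then x ∈ X ∩ C, from which x ∈ X.

Reverse inclusion. This inclusion fails. Take X = {1}, C = ∅; then 1 ∈ X but 1 ∉ X ∩ C.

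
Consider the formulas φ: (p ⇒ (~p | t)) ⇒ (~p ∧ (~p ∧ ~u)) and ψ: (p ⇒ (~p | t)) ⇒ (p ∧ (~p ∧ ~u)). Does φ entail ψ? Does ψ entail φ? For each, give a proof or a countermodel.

(⇒) This fails. Under u = F, t = F, p = F, the left side is true but the right side is false.

(⇐) Assume the antecedent. If u is true, the antecedent forces (u = T, t = F, p = T), and the consequent holds there. If u is false, the antecedent forces (u = F, t = F, p = T), and the consequent holds there. Either way the consequent holds.

Not equivalent: only (⇐) holds.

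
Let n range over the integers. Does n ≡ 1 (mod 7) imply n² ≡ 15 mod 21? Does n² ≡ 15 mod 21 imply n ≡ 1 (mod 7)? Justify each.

(⟹) This fails: take n = 1. Then 1 ≡ 1 (mod 7), but 1² = 1 ≡ 1 (mod 21), not 15.

(⟸) This fails: take n = 6. Then 6² = 36 ≡ 15 (mod 21), yet 6 ≡ 6 (mod 7), not 1.

Neither direction holds.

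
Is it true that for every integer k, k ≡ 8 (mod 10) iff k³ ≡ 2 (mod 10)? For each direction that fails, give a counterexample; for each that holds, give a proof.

[⇐] For the converse, argue contrapositively. If k ≢ 8 (mod 10), then k is congruent to one of 0, 1, 2, 3, 4, 5, 6, 7, 9 modulo 10, and these give k³ ≡ 0, 1, 8, 7, 4, 5, 6, 3, 9 respectively — never 2.

[⇒] Suppose k ≡ 8 (mod 10). Write k = 10j + 8. Then (10j + 8)³ = 1000j³ + 2400j² + 1920j + 512 = 10(100j³ + 240j² + 192j + 51) + 2, so k³ ≡ 2 (mod 10).

The biconditional holds.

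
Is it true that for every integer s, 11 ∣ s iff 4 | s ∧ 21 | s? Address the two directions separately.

[⇒] This fails: take s = 11. Certainly 11 ∣ 11, but 4 ∤ 11.

[⇐] This fails: take s = 84. Both 4 ∣ 84 and 21 ∣ 84, yet 84 is not a multiple of 11 (since 84 = 7·11 + 7), so 11 ∤ 84.

Both directions fail.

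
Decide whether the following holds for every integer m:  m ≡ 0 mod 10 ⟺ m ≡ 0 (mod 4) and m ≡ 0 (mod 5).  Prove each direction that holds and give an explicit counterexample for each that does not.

(⇒) This fails: m = 10 gives 10 ≡ 0 (mod 10) but 10 ≡ 2 (mod 4), so the conjunction on the right does not hold.

(⇐) Conversely, if m ≡ 0 (mod 4) and m ≡ 0 (mod 5), then by the Chinese remainder theorem m ≡ 0 (mod 20). Since 0 ≡ 0 (mod 10) and 10 ∣ 20, we get m ≡ 0 (mod 10).

Only the converse holds.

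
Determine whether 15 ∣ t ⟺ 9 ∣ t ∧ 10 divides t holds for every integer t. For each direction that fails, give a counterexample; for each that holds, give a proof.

(⇒) fails; (⇐) holds.

Forward direction. This fails: take t = 15. Certainly 15 ∣ 15, but 9 ∤ 15.

Converse. Suppose 9 ∣ t and 10 ∣ t. Any common multiple of 9 and 10 is a multiple of their lcm; here gcd(9, 10) = 1, so lcm(9, 10) = 9·10 = 90, so 90 ∣ t. Since 15 ∣ 90, it follows that 15 ∣ t.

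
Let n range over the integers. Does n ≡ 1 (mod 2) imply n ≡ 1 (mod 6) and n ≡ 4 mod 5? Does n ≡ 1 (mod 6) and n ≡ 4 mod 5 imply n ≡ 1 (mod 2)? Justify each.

Not equivalent: only (⇐) holds.

(⇒) This fails: n = 1 gives 1 ≡ 1 (mod 2) but 1 ≡ 1 (mod 5), so the conjunction on the right does not hold.

(⇐) Conversely, if n ≡ 1 (mod 6) and n ≡ 4 (mod 5), then by the Chinese remainder theorem n ≡ 19 (mod 30). Since 19 ≡ 1 (mod 2) and 2 ∣ 30, we get n ≡ 1 (mod 2).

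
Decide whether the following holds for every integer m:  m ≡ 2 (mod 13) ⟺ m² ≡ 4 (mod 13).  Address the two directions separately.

Only the forward direction holds.

(⇒) Suppose m ≡ 2 (mod 13). Write m = 13j + 2. Then (13j + 2)² = 169j² + 52j + 4 = 13(13j² + 4j) + 4, so m² ≡ 4 (mod 13).

(⇐) This fails: take m = 11. Then 11² = 121 ≡ 4 (mod 13), yet 11 ≡ 11 (mod 13), not 2.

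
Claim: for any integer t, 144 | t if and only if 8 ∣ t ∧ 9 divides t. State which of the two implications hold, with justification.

Only the forward direction holds.

[⇒] If 144 ∣ t, write t = 144q. Since 144 = 18·8, t = 8·(18q), so 8 ∣ t; and since 144 = 16·9, t = 9·(16q), so 9 ∣ t.

[⇐] This fails: take t = 72. Both 8 ∣ 72 and 9 ∣ 72, yet 72 is not a multiple of 144 (since 72 = 0·144 + 72), so 144 ∤ 72.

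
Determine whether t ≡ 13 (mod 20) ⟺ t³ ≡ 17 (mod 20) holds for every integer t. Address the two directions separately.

(⟹) Suppose t ≡ 13 (mod 20). Write t = 20j + 13. Then (20j + 13)³ = 8000j³ + 15600j² + 10140j + 2197 = 20(400j³ + 780j² + 507j + 109) + 17, so t³ ≡ 17 (mod 20).

(⟸) Conversely, suppose t³ ≡ 17 (mod 20). The only residue r in {0, …, 19} with r³ ≡ 17 (mod 20) is r = 13, so t ≡ 13 (mod 20).

Both implications hold.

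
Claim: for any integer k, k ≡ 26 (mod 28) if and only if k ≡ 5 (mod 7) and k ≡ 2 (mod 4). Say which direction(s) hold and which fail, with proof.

Forward direction. Suppose k ≡ 26 (mod 28); write k = 28j + 26. Since 7 ∣ 28, reducing mod 7 gives k ≡ 26 ≡ 5 (mod 7); since 4 ∣ 28, reducing mod 4 gives k ≡ 26 ≡ 2 (mod 4).

Converse. If k ≡ 5 (mod 7) and k ≡ 2 (mod 4), then by the Chinese remainder theorem k ≡ 26 (mod 28). This is exactly k ≡ 26 (mod 28).

Equivalent; both directions hold.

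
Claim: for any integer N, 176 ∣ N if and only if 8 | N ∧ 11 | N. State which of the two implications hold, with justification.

(⇒) holds; (⇐) fails.

(⟹) If 176 ∣ N, write N = 176q. Since 176 = 22·8, N = 8·(22q), so 8 ∣ N; and since 176 = 16·11, N = 11·(16q), so 11 ∣ N.

(⟸) This fails: take N = 88. Both 8 ∣ 88 and 11 ∣ 88, yet 88 is not a multiple of 176 (since 88 = 0·176 + 88), so 176 ∤ 88.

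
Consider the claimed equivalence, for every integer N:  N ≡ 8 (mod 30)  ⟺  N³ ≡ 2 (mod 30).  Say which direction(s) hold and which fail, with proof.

(⇒) Suppose N ≡ 8 (mod 30). Write N = 30j + 8. Then (30j + 8)³ = 27000j³ + 21600j² + 5760j + 512 = 30(900j³ + 720j² + 192j + 17) + 2, so N³ ≡ 2 (mod 30).

(⇐) Conversely, suppose N³ ≡ 2 (mod 30). The only residue r in {0, …, 29} with r³ ≡ 2 (mod 30) is r = 8, so N ≡ 8 (mod 30).

Equivalent; both directions hold.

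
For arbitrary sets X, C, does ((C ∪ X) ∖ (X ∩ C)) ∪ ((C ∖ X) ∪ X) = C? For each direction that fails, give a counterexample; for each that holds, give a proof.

(⊆) This inclusion fails. Take X = {1}, C = ∅; then 1 ∈ ((C ∪ X) ∖ (X ∩ C)) ∪ ((C ∖ X) ∪ X) but 1 ∉ C.

(⊇) Let x ∈ C. Then either x ∈ C and x ∉ X; or x ∈ X ∩ C. In each case x ∈ ((C ∪ X) ∖ (X ∩ C)) ∪ ((C ∖ X) ∪ X), so C ⊆ ((C ∪ X) ∖ (X ∩ C)) ∪ ((C ∖ X) ∪ X).

The sets are not equal: only the reverse inclusion holds.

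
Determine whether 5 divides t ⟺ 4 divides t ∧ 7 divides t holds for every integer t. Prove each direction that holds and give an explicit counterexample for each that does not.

Neither implication holds.

Forward direction. This fails: take t = 5. Certainly 5 ∣ 5, but 4 ∤ 5.

Converse. This fails: take t = 28. Both 4 ∣ 28 and 7 ∣ 28, yet 28 is not a multiple of 5 (since 28 = 5·5 + 3), so 5 ∤ 28.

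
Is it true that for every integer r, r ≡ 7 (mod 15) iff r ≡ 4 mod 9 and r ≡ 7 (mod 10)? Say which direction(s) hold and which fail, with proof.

Forward direction. This fails: r = 37 gives 37 ≡ 7 (mod 15) but 37 ≡ 1 (mod 9), so the conjunction on the right does not hold.

Converse. If r ≡ 4 (mod 9) and r ≡ 7 (mod 10), then by the Chinese remainder theorem r ≡ 67 (mod 90). Since 67 ≡ 7 (mod 15) and 15 ∣ 90, we get r ≡ 7 (mod 15).

Not equivalent: only (⇐) holds.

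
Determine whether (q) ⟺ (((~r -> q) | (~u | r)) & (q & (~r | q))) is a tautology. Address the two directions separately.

Equivalent; both directions hold.

(⟹) Assume the antecedent. If r is true, the antecedent forces (r = T, u = F, q = T) or (r = T, u = T, q = T), and the consequent holds there. If r is false, the antecedent forces (r = F, u = F, q = T) or (r = F, u = T, q = T), and the consequent holds there. Either way the consequent holds.

(⟸) Assume the antecedent. If r is true, the antecedent forces (r = T, u = F, q = T) or (r = T, u = T, q = T), and q holds there. If r is false, the antecedent forces (r = F, u = F, q = T) or (r = F, u = T, q = T), and q holds there. Either way q holds.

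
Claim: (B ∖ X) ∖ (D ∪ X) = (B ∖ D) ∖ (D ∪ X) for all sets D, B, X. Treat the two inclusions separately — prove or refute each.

(⟹) Let x ∈ (B ∖ X) ∖ (D ∪ X). Then x ∈ B and x ∉ D, X, from which x ∈ (B ∖ D) ∖ (D ∪ X).

(⟸) Let x ∈ (B ∖ D) ∖ (D ∪ X). Then x ∈ B and x ∉ D, X, from which x ∈ (B ∖ X) ∖ (D ∪ X).

Both inclusions hold; the sets are equal.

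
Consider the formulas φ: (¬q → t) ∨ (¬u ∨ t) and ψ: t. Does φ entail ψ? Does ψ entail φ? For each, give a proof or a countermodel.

(⇒) fails; (⇐) holds.

(⟹) This fails. Under u = F, t = F, q = F, the left side is true but the right side is false.

(⟸) Assume the antecedent. If u is true, the antecedent forces (u = T, t = T, q = F) or (u = T, t = T, q = T), and (¬q → t) ∨ (¬u ∨ t) holds there. If u is false, (¬q → t) ∨ (¬u ∨ t) reduces to true regardless of the other variables. Either way (¬q → t) ∨ (¬u ∨ t) holds.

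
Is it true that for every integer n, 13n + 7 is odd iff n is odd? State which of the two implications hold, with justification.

(→) This fails: n = 4 gives 13n + 7 = 59, which is odd, but 4 is even, not odd.

(←) This also fails: n = 5 is odd, but 13n + 7 = 72 is even, not odd.

(⇒) fails and (⇐) fails.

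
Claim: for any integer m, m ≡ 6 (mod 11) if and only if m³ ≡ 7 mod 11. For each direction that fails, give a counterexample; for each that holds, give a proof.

[⇒] Suppose m ≡ 6 (mod 11). Write m = 11j + 6. Then (11j + 6)³ = 1331j³ + 2178j² + 1188j + 216 = 11(121j³ + 198j² + 108j + 19) + 7, so m³ ≡ 7 (mod 11).

[⇐] Conversely, suppose m³ ≡ 7 (mod 11). The only residue r in {0, …, 10} with r³ ≡ 7 (mod 11) is r = 6, so m ≡ 6 (mod 11).

The biconditional holds.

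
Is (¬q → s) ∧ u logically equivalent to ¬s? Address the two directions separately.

Neither implication holds.

(⇒) This fails. Under u = T, s = T, q = F, the left side is true but the right side is false.

(⇐) This fails. Under u = F, s = F, q = F, the left side is false but the right side is true.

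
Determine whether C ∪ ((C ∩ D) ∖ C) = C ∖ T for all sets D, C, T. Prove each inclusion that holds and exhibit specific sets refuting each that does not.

(⊇) Let x ∈ C ∖ T. Then either x ∈ C and x ∉ D, T; or x ∈ D ∩ C and x ∉ T. In each case x ∈ C ∪ ((C ∩ D) ∖ C), so C ∖ T ⊆ C ∪ ((C ∩ D) ∖ C).

(⊆) This inclusion fails. Take D = ∅, C = {1}, T = {1}; then 1 ∈ C ∪ ((C ∩ D) ∖ C) but 1 ∉ C ∖ T.

(⊆) fails; (⊇) holds.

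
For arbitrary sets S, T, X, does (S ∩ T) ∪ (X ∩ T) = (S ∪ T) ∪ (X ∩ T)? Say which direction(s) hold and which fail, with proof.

Reverse inclusion. This inclusion fails. Take S = {1}, T = ∅, X = ∅; then 1 ∈ (S ∪ T) ∪ (X ∩ T) but 1 ∉ (S ∩ T) ∪ (X ∩ T).

Forward inclusion. Let x ∈ (S ∩ T) ∪ (X ∩ T). Then either x ∈ S ∩ T and x ∉ X; or x ∈ T ∩ X and x ∉ S; or x ∈ S ∩ T ∩ X. In each case x ∈ (S ∪ T) ∪ (X ∩ T), so (S ∩ T) ∪ (X ∩ T) ⊆ (S ∪ T) ∪ (X ∩ T).

The sets are not equal: only the forward inclusion holds.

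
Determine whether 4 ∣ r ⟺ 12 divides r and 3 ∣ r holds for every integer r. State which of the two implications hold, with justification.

Only the reverse direction holds.

[⇐] Suppose 12 ∣ r and 3 ∣ r. Any common multiple of 12 and 3 is a multiple of their lcm; here lcm(12, 3) = 12·3/gcd(12, 3) = 36/3 = 12, so 12 ∣ r. Since 4 ∣ 12, it follows that 4 ∣ r.

[⇒] This fails: take r = 4. Certainly 4 ∣ 4, but 12 ∤ 4.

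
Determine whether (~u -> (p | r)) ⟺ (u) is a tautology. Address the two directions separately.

The forward direction fails; the converse holds.

[⇐] Assume the antecedent. If p is true, ~u -> (p | r) reduces to true regardless of the other variables. If p is false, the antecedent forces (p = F, u = T, r = F) or (p = F, u = T, r = T), and ~u -> (p | r) holds there. Either way ~u -> (p | r) holds.

[⇒] This fails. Under p = T, u = F, r = F, the left side is true but the right side is false.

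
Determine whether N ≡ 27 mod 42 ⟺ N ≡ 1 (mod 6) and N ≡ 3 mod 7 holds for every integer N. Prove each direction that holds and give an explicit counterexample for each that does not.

(⇒) fails and (⇐) fails.

(⇒) This fails: N = 27 gives 27 ≡ 27 (mod 42) but 27 ≡ 3 (mod 6), so the conjunction on the right does not hold.

(⇐) This fails: N = 31 satisfies both congruences on the right (31 ≡ 1 mod 6 and 31 ≡ 3 mod 7) yet 31 ≡ 31 (mod 42), not 27.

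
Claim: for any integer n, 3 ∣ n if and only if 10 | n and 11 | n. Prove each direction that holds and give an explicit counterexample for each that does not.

Both directions fail.

(⟹) This fails: take n = 3. Certainly 3 ∣ 3, but 10 ∤ 3.

(⟸) This fails: take n = 110. Both 10 ∣ 110 and 11 ∣ 110, yet 110 is not a multiple of 3 (since 110 = 36·3 + 2), so 3 ∤ 110.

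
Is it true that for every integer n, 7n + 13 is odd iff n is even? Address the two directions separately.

The biconditional holds.

(←) Suppose n is even; write n = 2j. Then 7n + 13 = 7·(2j) + 13 = 2·7j + 13, which is odd.

(→) Suppose 7n + 13 is odd. Since 7 is odd, 7n and n have the same parity, so 7n + 13 ≡ n + 13 (mod 2). As 13 is odd, 7n + 13 is odd exactly when n is even. Thus n is even.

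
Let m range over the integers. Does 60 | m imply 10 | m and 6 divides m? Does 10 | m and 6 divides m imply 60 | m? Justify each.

Only the forward implication holds.

[⇒] If 60 ∣ m, write m = 60q. Since 60 = 6·10, m = 10·(6q), so 10 ∣ m; and since 60 = 10·6, m = 6·(10q), so 6 ∣ m.

[⇐] This fails: take m = 30. Both 10 ∣ 30 and 6 ∣ 30, yet 30 is not a multiple of 60 (since 30 = 0·60 + 30), so 60 ∤ 30.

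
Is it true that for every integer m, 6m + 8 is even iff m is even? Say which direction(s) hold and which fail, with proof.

Only the converse holds.

(⟸) Suppose m is even. Since 6 is even, 6m is even for every m, so 6m + 8 has the same parity as 8, which is even. Hence 6m + 8 is even.

(⟹) This fails: take m = 3. Then 6m + 8 = 26, which is even, yet m = 3 is odd, not even.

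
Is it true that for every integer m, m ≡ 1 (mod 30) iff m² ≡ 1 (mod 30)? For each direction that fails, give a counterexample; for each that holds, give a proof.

The forward direction holds; the converse fails.

(⟹) Suppose m ≡ 1 (mod 30). Write m = 30j + 1. Then (30j + 1)² = 900j² + 60j + 1 = 30(30j² + 2j) + 1, so m² ≡ 1 (mod 30).

(⟸) This fails: take m = 11. Then 11² = 121 ≡ 1 (mod 30), yet 11 ≡ 11 (mod 30), not 1.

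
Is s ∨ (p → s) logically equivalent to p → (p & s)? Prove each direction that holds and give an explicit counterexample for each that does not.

Both directions hold; the statement is true.

[⇐] Assume the antecedent. If p is true, the antecedent forces (p = T, s = T), and s ∨ (p → s) holds there. If p is false, s ∨ (p → s) reduces to true regardless of the other variables. Either way s ∨ (p → s) holds.

[⇒] Assume the antecedent. If p is true, the antecedent forces (p = T, s = T), and p → (p & s) holds there. If p is false, p → (p & s) reduces to true regardless of the other variables. Either way p → (p & s) holds.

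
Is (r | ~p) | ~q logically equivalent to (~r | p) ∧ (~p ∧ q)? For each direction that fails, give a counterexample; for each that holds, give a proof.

(⟹) This fails. Under q = F, r = F, p = F, the left side is true but the right side is false.

(⟸) Assume the antecedent. If q is true, the antecedent forces (q = T, r = F, p = F), and (r | ~p) | ~q holds there. If q is false, the antecedent cannot hold. Either way (r | ~p) | ~q holds.

Only the converse holds.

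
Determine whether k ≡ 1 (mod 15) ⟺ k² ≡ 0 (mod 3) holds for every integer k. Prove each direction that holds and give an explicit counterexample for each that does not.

Both directions fail.

(⟹) This fails: take k = 1. Then 1 ≡ 1 (mod 15), but 1² = 1 ≡ 1 (mod 3), not 0.

(⟸) This fails: take k = 0. Then 0² = 0 ≡ 0 (mod 3), yet 0 ≡ 0 (mod 15), not 1.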